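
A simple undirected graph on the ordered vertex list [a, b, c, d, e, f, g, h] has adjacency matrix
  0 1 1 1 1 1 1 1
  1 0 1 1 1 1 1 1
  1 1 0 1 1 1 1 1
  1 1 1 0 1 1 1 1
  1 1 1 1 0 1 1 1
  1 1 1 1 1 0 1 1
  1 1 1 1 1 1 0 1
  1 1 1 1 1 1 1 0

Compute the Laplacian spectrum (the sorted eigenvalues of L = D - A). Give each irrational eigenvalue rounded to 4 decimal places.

Reading degrees in the order [a, b, c, d, e, f, g, h] gives [7, 7, 7, 7, 7, 7, 7, 7]; set D = diag(7, 7, 7, 7, 7, 7, 7, 7) and form L = D - A. L is symmetric positive semidefinite, so every eigenvalue is real and nonnegative. By the matrix-tree theorem the graph has (1/8) * product of the nonzero eigenvalues = 262144 spanning trees.

[0, 8, 8, 8, 8, 8, 8, 8]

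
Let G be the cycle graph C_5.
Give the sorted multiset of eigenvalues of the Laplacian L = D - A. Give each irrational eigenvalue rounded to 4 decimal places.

[0, 1.3820, 1.3820, 3.6180, 3.6180]

The graph has 5 vertices and degree multiset [2, 2, 2, 2, 2]; D is the diagonal matrix of degrees and L = D - A. Since every row of L sums to 0, the all-ones vector is in the kernel and 0 is an eigenvalue.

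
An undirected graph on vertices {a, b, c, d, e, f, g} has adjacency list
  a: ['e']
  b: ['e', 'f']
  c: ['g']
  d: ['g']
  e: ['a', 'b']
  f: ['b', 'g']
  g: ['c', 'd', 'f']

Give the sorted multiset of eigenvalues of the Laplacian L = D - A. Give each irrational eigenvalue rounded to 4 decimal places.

[0, 0.2254, 1, 1, 2.1859, 3.3604, 4.2283]

Each diagonal entry of L is the vertex degree and each off-diagonal entry is -1 where an edge is present, 0 otherwise; in the order [a, b, c, d, e, f, g] the diagonal is [1, 2, 1, 1, 2, 2, 3]. Since every row of L sums to 0, the all-ones vector is in the kernel and 0 is an eigenvalue. By the matrix-tree theorem the graph has (1/7) * product of the nonzero eigenvalues = 1 spanning tree. The eigenvalues sum to 12, which equals trace(L) = 2|E|.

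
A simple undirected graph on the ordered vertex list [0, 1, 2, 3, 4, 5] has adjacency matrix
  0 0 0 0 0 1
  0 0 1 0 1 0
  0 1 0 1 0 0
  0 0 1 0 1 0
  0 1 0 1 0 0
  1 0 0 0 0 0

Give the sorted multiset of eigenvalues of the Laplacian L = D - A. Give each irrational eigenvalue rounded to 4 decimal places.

[0, 0, 2, 2, 2, 4]

With the vertex order [0, 1, 2, 3, 4, 5], the degrees are [1, 2, 2, 2, 2, 1], giving D = diag(1, 2, 2, 2, 2, 1) and L = D - A. The multiplicity of 0 as a Laplacian eigenvalue equals the number of connected components. The 2 zero eigenvalues correspond to the 2 connected components. The largest eigenvalue, 4, is at most the vertex count 6. There are 2 zeros in the spectrum, matching the 2 components.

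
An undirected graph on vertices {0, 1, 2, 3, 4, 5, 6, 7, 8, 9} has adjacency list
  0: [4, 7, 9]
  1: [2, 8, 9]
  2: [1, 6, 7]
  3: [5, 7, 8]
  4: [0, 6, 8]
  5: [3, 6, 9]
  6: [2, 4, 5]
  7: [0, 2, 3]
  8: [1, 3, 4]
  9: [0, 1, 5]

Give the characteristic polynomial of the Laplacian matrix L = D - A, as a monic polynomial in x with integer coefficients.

With the vertex order [0, 1, 2, 3, 4, 5, 6, 7, 8, 9], the degrees are [3, 3, 3, 3, 3, 3, 3, 3, 3, 3], giving D = diag(3, 3, 3, 3, 3, 3, 3, 3, 3, 3) and L = D - A. Computing det(xI - L) by cofactor expansion (or equivalently via sum-over-permutations) gives x^10 - 30x^9 + 390x^8 - 2880x^7 + 13305x^6 - 39882x^5 + 77640x^4 - 94800x^3 + 66000x^2 - 20000x. The constant term is 0 because L is singular (the all-ones vector lies in its kernel). By the matrix-tree theorem the graph has (1/10) * product of the nonzero eigenvalues = 2000 spanning trees. The largest eigenvalue, 5, is at most the vertex count 10.

x^10 - 30x^9 + 390x^8 - 2880x^7 + 13305x^6 - 39882x^5 + 77640x^4 - 94800x^3 + 66000x^2 - 20000x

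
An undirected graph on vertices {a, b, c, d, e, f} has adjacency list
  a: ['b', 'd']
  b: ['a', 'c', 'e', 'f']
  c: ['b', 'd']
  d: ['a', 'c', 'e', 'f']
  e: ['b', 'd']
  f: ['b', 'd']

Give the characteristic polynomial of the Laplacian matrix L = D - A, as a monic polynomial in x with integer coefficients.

x^6 - 16x^5 + 96x^4 - 272x^3 + 368x^2 - 192x

Each diagonal entry of L is the vertex degree and each off-diagonal entry is -1 where an edge is present, 0 otherwise; in the order [a, b, c, d, e, f] the diagonal is [2, 4, 2, 4, 2, 2]. Computing det(xI - L) by cofactor expansion (or equivalently via sum-over-permutations) gives x^6 - 16x^5 + 96x^4 - 272x^3 + 368x^2 - 192x. The constant term is 0 because L is singular (the all-ones vector lies in its kernel).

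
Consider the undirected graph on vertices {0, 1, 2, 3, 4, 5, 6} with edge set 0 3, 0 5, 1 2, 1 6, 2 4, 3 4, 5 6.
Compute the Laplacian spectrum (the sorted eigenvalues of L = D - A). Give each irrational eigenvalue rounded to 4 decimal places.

[0, 0.7530, 0.7530, 2.4450, 2.4450, 3.8019, 3.8019]

Reading degrees in the order [0, 1, 2, 3, 4, 5, 6] gives [2, 2, 2, 2, 2, 2, 2]; set D = diag(2, 2, 2, 2, 2, 2, 2) and form L = D - A. Since every row of L sums to 0, the all-ones vector is in the kernel and 0 is an eigenvalue. The single zero eigenvalue shows the graph is connected. The eigenvalues sum to 14, which equals trace(L) = 2|E|.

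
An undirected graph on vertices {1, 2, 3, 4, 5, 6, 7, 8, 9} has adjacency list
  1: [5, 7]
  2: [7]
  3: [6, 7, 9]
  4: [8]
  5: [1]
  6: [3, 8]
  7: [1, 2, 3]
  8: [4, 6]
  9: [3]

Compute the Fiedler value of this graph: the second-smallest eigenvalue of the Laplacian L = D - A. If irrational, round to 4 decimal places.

Reading degrees in the order [1, 2, 3, 4, 5, 6, 7, 8, 9] gives [2, 1, 3, 1, 1, 2, 3, 2, 1]; set D = diag(2, 1, 3, 1, 1, 2, 3, 2, 1) and form L = D - A. The sorted Laplacian eigenvalues are [0, 0.1862, 0.4822, 0.7043, 1.4073, 2.1338, 2.8532, 3.5372, 4.6958]; the algebraic connectivity is the second entry, 0.1862.

0.1862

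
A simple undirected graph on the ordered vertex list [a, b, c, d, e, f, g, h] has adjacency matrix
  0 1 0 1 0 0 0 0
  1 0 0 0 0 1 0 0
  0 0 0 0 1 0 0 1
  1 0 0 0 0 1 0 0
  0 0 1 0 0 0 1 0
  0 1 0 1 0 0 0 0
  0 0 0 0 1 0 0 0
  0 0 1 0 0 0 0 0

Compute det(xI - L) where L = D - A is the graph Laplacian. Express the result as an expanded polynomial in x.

x^8 - 14x^7 + 78x^6 - 220x^5 + 328x^4 - 240x^3 + 64x^2

With the vertex order [a, b, c, d, e, f, g, h], the degrees are [2, 2, 2, 2, 2, 2, 1, 1], giving D = diag(2, 2, 2, 2, 2, 2, 1, 1) and L = D - A. L has integer entries, so p(x) = det(xI - L) has integer coefficients. Expanding the determinant yields x^8 - 14x^7 + 78x^6 - 220x^5 + 328x^4 - 240x^3 + 64x^2. The coefficient of x^7 equals -trace(L) = -14, matching the sum of degrees. The largest eigenvalue, 4, is at most the vertex count 8. There are 2 zeros in the spectrum, matching the 2 components.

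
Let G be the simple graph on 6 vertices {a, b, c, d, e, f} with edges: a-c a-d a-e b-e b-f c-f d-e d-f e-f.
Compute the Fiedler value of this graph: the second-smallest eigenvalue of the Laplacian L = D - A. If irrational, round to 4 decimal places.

1.6072

Reading degrees in the order [a, b, c, d, e, f] gives [3, 2, 2, 3, 4, 4]; set D = diag(3, 2, 2, 3, 4, 4) and form L = D - A. The smallest Laplacian eigenvalue is always 0. The next one, lambda_2 = 1.6072, measures how hard the graph is to disconnect: larger values mean better connectivity. By the matrix-tree theorem the graph has (1/6) * product of the nonzero eigenvalues = 61 spanning trees.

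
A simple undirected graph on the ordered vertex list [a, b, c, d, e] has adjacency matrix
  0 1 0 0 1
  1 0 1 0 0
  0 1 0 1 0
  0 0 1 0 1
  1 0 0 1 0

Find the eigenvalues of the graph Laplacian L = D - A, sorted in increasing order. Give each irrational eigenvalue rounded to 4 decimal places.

[0, 1.3820, 1.3820, 3.6180, 3.6180]

With the vertex order [a, b, c, d, e], the degrees are [2, 2, 2, 2, 2], giving D = diag(2, 2, 2, 2, 2) and L = D - A. Since every row of L sums to 0, the all-ones vector is in the kernel and 0 is an eigenvalue. The single zero eigenvalue shows the graph is connected. By the matrix-tree theorem the graph has (1/5) * product of the nonzero eigenvalues = 5 spanning trees.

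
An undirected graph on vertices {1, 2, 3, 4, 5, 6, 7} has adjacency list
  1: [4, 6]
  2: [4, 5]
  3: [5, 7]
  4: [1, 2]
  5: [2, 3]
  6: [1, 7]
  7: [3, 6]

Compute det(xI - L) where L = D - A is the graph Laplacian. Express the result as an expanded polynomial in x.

Reading degrees in the order [1, 2, 3, 4, 5, 6, 7] gives [2, 2, 2, 2, 2, 2, 2]; set D = diag(2, 2, 2, 2, 2, 2, 2) and form L = D - A. Computing det(xI - L) by cofactor expansion (or equivalently via sum-over-permutations) gives x^7 - 14x^6 + 77x^5 - 210x^4 + 294x^3 - 196x^2 + 49x. The constant term is 0 because L is singular (the all-ones vector lies in its kernel). There is one zero in the spectrum, matching the 1 component.

x^7 - 14x^6 + 77x^5 - 210x^4 + 294x^3 - 196x^2 + 49x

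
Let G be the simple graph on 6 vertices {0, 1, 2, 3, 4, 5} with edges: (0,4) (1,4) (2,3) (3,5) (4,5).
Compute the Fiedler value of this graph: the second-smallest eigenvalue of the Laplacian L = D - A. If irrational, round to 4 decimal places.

0.3249

Reading degrees in the order [0, 1, 2, 3, 4, 5] gives [1, 1, 1, 2, 3, 2]; set D = diag(1, 1, 1, 2, 3, 2) and form L = D - A. Computing the eigenvalues of L and sorting gives [0, 0.3249, 1, 1.4608, 3, 4.2143]. The Fiedler value lambda_2 = 0.3249 is strictly positive, so the graph is connected. There is one zero in the spectrum, matching the 1 component. By the matrix-tree theorem the graph has (1/6) * product of the nonzero eigenvalues = 1 spanning tree.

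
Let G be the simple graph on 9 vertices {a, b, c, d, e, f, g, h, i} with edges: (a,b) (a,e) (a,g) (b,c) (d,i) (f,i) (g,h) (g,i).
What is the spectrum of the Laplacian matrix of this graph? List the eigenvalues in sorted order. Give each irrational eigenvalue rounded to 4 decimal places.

[0, 0.2118, 0.5546, 0.7223, 1, 2.0782, 2.7338, 3.8525, 4.8468]

Reading degrees in the order [a, b, c, d, e, f, g, h, i] gives [3, 2, 1, 1, 1, 1, 3, 1, 3]; set D = diag(3, 2, 1, 1, 1, 1, 3, 1, 3) and form L = D - A. L is symmetric positive semidefinite, so every eigenvalue is real and nonnegative. By the matrix-tree theorem the graph has (1/9) * product of the nonzero eigenvalues = 1 spanning tree.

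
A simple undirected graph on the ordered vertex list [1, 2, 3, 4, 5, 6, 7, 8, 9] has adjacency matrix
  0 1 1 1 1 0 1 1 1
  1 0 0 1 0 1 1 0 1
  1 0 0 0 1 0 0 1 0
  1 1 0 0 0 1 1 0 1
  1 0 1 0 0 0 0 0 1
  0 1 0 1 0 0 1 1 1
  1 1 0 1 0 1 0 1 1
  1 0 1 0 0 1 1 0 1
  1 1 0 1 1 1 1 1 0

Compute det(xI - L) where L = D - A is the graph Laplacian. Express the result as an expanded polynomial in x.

Reading degrees in the order [1, 2, 3, 4, 5, 6, 7, 8, 9] gives [7, 5, 3, 5, 3, 5, 6, 5, 7]; set D = diag(7, 5, 3, 5, 3, 5, 6, 5, 7) and form L = D - A. L has integer entries, so p(x) = det(xI - L) has integer coefficients. Expanding the determinant yields x^9 - 46x^8 + 909x^7 - 10058x^6 + 67983x^5 - 286472x^4 + 731681x^3 - 1029234x^2 + 605016x. Since p(0) = det(-L) = 0, x divides p(x).

x^9 - 46x^8 + 909x^7 - 10058x^6 + 67983x^5 - 286472x^4 + 731681x^3 - 1029234x^2 + 605016x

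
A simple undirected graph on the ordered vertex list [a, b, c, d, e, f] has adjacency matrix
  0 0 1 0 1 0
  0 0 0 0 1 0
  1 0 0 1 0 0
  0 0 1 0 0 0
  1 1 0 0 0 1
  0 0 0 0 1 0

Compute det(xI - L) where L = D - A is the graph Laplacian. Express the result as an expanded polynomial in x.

x^6 - 10x^5 + 35x^4 - 52x^3 + 32x^2 - 6x

Reading degrees in the order [a, b, c, d, e, f] gives [2, 1, 2, 1, 3, 1]; set D = diag(2, 1, 2, 1, 3, 1) and form L = D - A. L has integer entries, so p(x) = det(xI - L) has integer coefficients. Expanding the determinant yields x^6 - 10x^5 + 35x^4 - 52x^3 + 32x^2 - 6x. The coefficient of x^5 equals -trace(L) = -10, matching the sum of degrees.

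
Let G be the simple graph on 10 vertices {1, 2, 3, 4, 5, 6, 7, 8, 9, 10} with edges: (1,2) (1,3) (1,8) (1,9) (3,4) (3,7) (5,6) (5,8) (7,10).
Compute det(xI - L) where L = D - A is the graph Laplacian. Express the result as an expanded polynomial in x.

x^10 - 18x^9 + 132x^8 - 514x^7 + 1161x^6 - 1562x^5 + 1238x^4 - 550x^3 + 122x^2 - 10x

Each diagonal entry of L is the vertex degree and each off-diagonal entry is -1 where an edge is present, 0 otherwise; in the order [1, 2, 3, 4, 5, 6, 7, 8, 9, 10] the diagonal is [4, 1, 3, 1, 2, 1, 2, 2, 1, 1]. Computing det(xI - L) by cofactor expansion (or equivalently via sum-over-permutations) gives x^10 - 18x^9 + 132x^8 - 514x^7 + 1161x^6 - 1562x^5 + 1238x^4 - 550x^3 + 122x^2 - 10x. The coefficient of x^9 equals -trace(L) = -18, matching the sum of degrees. There is one zero in the spectrum, matching the 1 component.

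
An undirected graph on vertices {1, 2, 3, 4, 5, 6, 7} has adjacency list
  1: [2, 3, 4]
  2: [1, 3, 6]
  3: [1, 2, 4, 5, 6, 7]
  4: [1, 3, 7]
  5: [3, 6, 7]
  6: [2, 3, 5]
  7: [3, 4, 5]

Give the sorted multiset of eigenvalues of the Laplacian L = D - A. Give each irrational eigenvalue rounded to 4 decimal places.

[0, 2, 2, 4, 4, 5, 7]

Reading degrees in the order [1, 2, 3, 4, 5, 6, 7] gives [3, 3, 6, 3, 3, 3, 3]; set D = diag(3, 3, 6, 3, 3, 3, 3) and form L = D - A. Since every row of L sums to 0, the all-ones vector is in the kernel and 0 is an eigenvalue. The largest eigenvalue, 7, is at most the vertex count 7.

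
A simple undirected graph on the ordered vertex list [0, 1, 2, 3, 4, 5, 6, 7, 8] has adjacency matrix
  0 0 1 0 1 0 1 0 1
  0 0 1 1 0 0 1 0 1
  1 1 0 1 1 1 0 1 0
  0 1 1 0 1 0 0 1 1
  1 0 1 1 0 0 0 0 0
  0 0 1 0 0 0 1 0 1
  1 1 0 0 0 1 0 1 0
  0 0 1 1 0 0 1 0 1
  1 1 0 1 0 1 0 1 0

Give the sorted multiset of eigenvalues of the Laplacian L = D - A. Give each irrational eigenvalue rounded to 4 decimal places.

[0, 2.3252, 3.0815, 3.7270, 4, 4.5292, 5.8109, 6.4201, 8.1062]

With the vertex order [0, 1, 2, 3, 4, 5, 6, 7, 8], the degrees are [4, 4, 6, 5, 3, 3, 4, 4, 5], giving D = diag(4, 4, 6, 5, 3, 3, 4, 4, 5) and L = D - A. Since every row of L sums to 0, the all-ones vector is in the kernel and 0 is an eigenvalue.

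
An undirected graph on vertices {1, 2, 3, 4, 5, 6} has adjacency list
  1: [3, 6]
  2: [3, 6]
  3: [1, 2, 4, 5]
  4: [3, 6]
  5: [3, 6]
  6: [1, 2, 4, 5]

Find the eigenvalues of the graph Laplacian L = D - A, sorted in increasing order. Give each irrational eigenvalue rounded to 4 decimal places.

[0, 2, 2, 2, 4, 6]

Each diagonal entry of L is the vertex degree and each off-diagonal entry is -1 where an edge is present, 0 otherwise; in the order [1, 2, 3, 4, 5, 6] the diagonal is [2, 2, 4, 2, 2, 4]. Since every row of L sums to 0, the all-ones vector is in the kernel and 0 is an eigenvalue. The single zero eigenvalue shows the graph is connected. By the matrix-tree theorem the graph has (1/6) * product of the nonzero eigenvalues = 32 spanning trees. The largest eigenvalue, 6, is at most the vertex count 6.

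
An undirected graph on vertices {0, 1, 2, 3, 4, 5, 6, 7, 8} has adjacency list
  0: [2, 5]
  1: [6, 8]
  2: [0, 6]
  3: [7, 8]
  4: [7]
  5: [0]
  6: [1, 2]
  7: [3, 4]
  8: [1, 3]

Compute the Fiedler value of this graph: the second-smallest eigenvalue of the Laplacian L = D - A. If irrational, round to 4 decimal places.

0.1206

Each diagonal entry of L is the vertex degree and each off-diagonal entry is -1 where an edge is present, 0 otherwise; in the order [0, 1, 2, 3, 4, 5, 6, 7, 8] the diagonal is [2, 2, 2, 2, 1, 1, 2, 2, 2]. Computing the eigenvalues of L and sorting gives [0, 0.1206, 0.4679, 1, 1.6527, 2.3473, 3, 3.5321, 3.8794]. The Fiedler value lambda_2 = 0.1206 is strictly positive, so the graph is connected. The largest eigenvalue, 3.8794, is at most the vertex count 9.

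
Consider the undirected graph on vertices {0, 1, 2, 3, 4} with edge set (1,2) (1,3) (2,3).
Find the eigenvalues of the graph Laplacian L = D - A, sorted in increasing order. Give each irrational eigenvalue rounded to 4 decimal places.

[0, 0, 0, 3, 3]

Each diagonal entry of L is the vertex degree and each off-diagonal entry is -1 where an edge is present, 0 otherwise; in the order [0, 1, 2, 3, 4] the diagonal is [0, 2, 2, 2, 0]. Since every row of L sums to 0, the all-ones vector is in the kernel and 0 is an eigenvalue. The 3 zero eigenvalues correspond to the 3 connected components. The eigenvalues sum to 6, which equals trace(L) = 2|E|. There are 3 zeros in the spectrum, matching the 3 components.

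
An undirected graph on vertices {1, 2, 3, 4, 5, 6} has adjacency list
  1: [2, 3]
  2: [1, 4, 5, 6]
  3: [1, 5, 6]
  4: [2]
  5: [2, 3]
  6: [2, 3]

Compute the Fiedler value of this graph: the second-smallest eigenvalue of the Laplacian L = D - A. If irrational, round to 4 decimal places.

0.9139

Reading degrees in the order [1, 2, 3, 4, 5, 6] gives [2, 4, 3, 1, 2, 2]; set D = diag(2, 4, 3, 1, 2, 2) and form L = D - A. The smallest Laplacian eigenvalue is always 0. The next one, lambda_2 = 0.9139, measures how hard the graph is to disconnect: larger values mean better connectivity.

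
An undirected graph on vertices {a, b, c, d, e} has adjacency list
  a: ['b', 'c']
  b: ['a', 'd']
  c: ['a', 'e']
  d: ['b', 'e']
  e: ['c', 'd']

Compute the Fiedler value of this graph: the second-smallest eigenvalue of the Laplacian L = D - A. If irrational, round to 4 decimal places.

Each diagonal entry of L is the vertex degree and each off-diagonal entry is -1 where an edge is present, 0 otherwise; in the order [a, b, c, d, e] the diagonal is [2, 2, 2, 2, 2]. The sorted Laplacian eigenvalues are [0, 1.3820, 1.3820, 3.6180, 3.6180]; the algebraic connectivity is the second entry, 1.3820. There is one zero in the spectrum, matching the 1 component.

1.3820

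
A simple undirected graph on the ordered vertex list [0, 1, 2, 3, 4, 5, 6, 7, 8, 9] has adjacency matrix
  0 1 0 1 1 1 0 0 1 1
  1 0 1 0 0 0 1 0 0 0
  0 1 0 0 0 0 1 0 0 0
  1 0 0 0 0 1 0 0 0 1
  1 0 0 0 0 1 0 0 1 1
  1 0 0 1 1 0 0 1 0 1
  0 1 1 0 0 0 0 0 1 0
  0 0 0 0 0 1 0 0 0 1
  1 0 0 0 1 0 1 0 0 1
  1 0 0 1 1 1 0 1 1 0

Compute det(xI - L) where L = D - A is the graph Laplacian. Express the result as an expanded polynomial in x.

Reading degrees in the order [0, 1, 2, 3, 4, 5, 6, 7, 8, 9] gives [6, 3, 2, 3, 4, 5, 3, 2, 4, 6]; set D = diag(6, 3, 2, 3, 4, 5, 3, 2, 4, 6) and form L = D - A. L has integer entries, so p(x) = det(xI - L) has integer coefficients. Expanding the determinant yields x^10 - 38x^9 + 621x^8 - 5708x^7 + 32379x^6 - 116878x^5 + 266271x^4 - 364404x^3 + 265552x^2 - 74660x. Since p(0) = det(-L) = 0, x divides p(x). The largest eigenvalue, 7.2695, is at most the vertex count 10.

x^10 - 38x^9 + 621x^8 - 5708x^7 + 32379x^6 - 116878x^5 + 266271x^4 - 364404x^3 + 265552x^2 - 74660x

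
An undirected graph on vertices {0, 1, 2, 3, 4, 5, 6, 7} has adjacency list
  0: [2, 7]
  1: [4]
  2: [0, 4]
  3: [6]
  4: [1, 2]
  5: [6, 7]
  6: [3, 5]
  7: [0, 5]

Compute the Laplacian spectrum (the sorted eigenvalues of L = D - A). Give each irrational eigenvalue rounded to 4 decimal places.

[0, 0.1522, 0.5858, 1.2346, 2, 2.7654, 3.4142, 3.8478]

Reading degrees in the order [0, 1, 2, 3, 4, 5, 6, 7] gives [2, 1, 2, 1, 2, 2, 2, 2]; set D = diag(2, 1, 2, 1, 2, 2, 2, 2) and form L = D - A. L is symmetric positive semidefinite, so every eigenvalue is real and nonnegative. There is one zero in the spectrum, matching the 1 component.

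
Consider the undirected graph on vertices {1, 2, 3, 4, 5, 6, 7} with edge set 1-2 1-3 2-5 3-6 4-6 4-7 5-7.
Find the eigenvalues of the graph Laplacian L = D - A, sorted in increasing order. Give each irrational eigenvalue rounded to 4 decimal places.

With the vertex order [1, 2, 3, 4, 5, 6, 7], the degrees are [2, 2, 2, 2, 2, 2, 2], giving D = diag(2, 2, 2, 2, 2, 2, 2) and L = D - A. The multiplicity of 0 as a Laplacian eigenvalue equals the number of connected components. The single zero eigenvalue shows the graph is connected. By the matrix-tree theorem the graph has (1/7) * product of the nonzero eigenvalues = 7 spanning trees.

[0, 0.7530, 0.7530, 2.4450, 2.4450, 3.8019, 3.8019]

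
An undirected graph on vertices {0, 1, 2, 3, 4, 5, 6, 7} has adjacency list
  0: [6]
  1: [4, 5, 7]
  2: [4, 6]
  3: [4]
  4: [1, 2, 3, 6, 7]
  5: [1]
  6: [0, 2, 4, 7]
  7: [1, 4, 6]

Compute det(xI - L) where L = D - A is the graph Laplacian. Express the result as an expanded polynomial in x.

With the vertex order [0, 1, 2, 3, 4, 5, 6, 7], the degrees are [1, 3, 2, 1, 5, 1, 4, 3], giving D = diag(1, 3, 2, 1, 5, 1, 4, 3) and L = D - A. L has integer entries, so p(x) = det(xI - L) has integer coefficients. Expanding the determinant yields x^8 - 20x^7 + 157x^6 - 618x^5 + 1300x^4 - 1452x^3 + 798x^2 - 168x. The constant term is 0 because L is singular (the all-ones vector lies in its kernel). The largest eigenvalue, 6.1356, is at most the vertex count 8. The eigenvalues sum to 20, which equals trace(L) = 2|E|.

x^8 - 20x^7 + 157x^6 - 618x^5 + 1300x^4 - 1452x^3 + 798x^2 - 168x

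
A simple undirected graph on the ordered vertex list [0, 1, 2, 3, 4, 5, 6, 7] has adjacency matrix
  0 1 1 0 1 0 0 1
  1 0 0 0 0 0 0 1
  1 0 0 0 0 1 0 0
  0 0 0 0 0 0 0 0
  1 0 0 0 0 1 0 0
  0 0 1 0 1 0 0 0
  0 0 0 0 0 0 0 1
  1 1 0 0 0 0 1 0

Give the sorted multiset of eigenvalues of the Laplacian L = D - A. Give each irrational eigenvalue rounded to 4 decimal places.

[0, 0, 0.5140, 1.3364, 2, 3, 3.8360, 5.3136]

Reading degrees in the order [0, 1, 2, 3, 4, 5, 6, 7] gives [4, 2, 2, 0, 2, 2, 1, 3]; set D = diag(4, 2, 2, 0, 2, 2, 1, 3) and form L = D - A. The multiplicity of 0 as a Laplacian eigenvalue equals the number of connected components. The 2 zero eigenvalues correspond to the 2 connected components. The largest eigenvalue, 5.3136, is at most the vertex count 8.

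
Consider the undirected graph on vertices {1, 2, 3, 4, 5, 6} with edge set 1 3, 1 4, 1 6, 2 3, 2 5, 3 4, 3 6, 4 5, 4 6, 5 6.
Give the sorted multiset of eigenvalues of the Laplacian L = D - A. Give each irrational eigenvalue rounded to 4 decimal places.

[0, 1.7857, 3, 4.5392, 5, 5.6751]

With the vertex order [1, 2, 3, 4, 5, 6], the degrees are [3, 2, 4, 4, 3, 4], giving D = diag(3, 2, 4, 4, 3, 4) and L = D - A. The multiplicity of 0 as a Laplacian eigenvalue equals the number of connected components. By the matrix-tree theorem the graph has (1/6) * product of the nonzero eigenvalues = 115 spanning trees. The eigenvalues sum to 20, which equals trace(L) = 2|E|.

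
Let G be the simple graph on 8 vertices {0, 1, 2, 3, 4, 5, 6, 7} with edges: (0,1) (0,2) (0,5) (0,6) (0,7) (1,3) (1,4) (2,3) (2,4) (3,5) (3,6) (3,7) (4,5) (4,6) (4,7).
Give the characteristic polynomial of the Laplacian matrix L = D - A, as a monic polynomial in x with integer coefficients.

x^8 - 30x^7 + 375x^6 - 2540x^5 + 10095x^4 - 23598x^3 + 30105x^2 - 16200x

With the vertex order [0, 1, 2, 3, 4, 5, 6, 7], the degrees are [5, 3, 3, 5, 5, 3, 3, 3], giving D = diag(5, 3, 3, 5, 5, 3, 3, 3) and L = D - A. L has integer entries, so p(x) = det(xI - L) has integer coefficients. Expanding the determinant yields x^8 - 30x^7 + 375x^6 - 2540x^5 + 10095x^4 - 23598x^3 + 30105x^2 - 16200x. The coefficient of x^7 equals -trace(L) = -30, matching the sum of degrees. The eigenvalues sum to 30, which equals trace(L) = 2|E|. By the matrix-tree theorem the graph has (1/8) * product of the nonzero eigenvalues = 2025 spanning trees.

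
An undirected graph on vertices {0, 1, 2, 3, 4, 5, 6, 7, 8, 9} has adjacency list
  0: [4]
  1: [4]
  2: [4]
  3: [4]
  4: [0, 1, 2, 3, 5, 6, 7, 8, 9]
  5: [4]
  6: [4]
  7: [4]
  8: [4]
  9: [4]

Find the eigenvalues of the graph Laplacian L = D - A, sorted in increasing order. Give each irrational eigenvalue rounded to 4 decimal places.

Reading degrees in the order [0, 1, 2, 3, 4, 5, 6, 7, 8, 9] gives [1, 1, 1, 1, 9, 1, 1, 1, 1, 1]; set D = diag(1, 1, 1, 1, 9, 1, 1, 1, 1, 1) and form L = D - A. L is symmetric positive semidefinite, so every eigenvalue is real and nonnegative. The single zero eigenvalue shows the graph is connected. By the matrix-tree theorem the graph has (1/10) * product of the nonzero eigenvalues = 1 spanning tree.

[0, 1, 1, 1, 1, 1, 1, 1, 1, 10]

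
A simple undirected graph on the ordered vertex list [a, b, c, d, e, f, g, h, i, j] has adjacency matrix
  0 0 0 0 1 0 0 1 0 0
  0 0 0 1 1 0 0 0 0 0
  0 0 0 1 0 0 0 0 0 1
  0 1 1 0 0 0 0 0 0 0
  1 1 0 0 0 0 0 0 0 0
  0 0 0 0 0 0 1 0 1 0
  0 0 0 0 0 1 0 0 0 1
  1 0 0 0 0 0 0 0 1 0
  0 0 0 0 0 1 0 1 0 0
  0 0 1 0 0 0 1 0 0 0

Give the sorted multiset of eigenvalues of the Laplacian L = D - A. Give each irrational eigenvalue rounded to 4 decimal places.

[0, 0.3820, 0.3820, 1.3820, 1.3820, 2.6180, 2.6180, 3.6180, 3.6180, 4]

With the vertex order [a, b, c, d, e, f, g, h, i, j], the degrees are [2, 2, 2, 2, 2, 2, 2, 2, 2, 2], giving D = diag(2, 2, 2, 2, 2, 2, 2, 2, 2, 2) and L = D - A. The multiplicity of 0 as a Laplacian eigenvalue equals the number of connected components.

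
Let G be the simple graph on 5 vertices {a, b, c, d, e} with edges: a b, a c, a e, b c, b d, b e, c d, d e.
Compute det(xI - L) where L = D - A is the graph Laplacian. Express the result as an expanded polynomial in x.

Each diagonal entry of L is the vertex degree and each off-diagonal entry is -1 where an edge is present, 0 otherwise; in the order [a, b, c, d, e] the diagonal is [3, 4, 3, 3, 3]. The eigenvalues of L are [0, 3, 3, 5, 5]; the characteristic polynomial is the product of (x - lambda_i), which multiplies out to x^5 - 16x^4 + 94x^3 - 240x^2 + 225x. Since p(0) = det(-L) = 0, x divides p(x). The eigenvalues sum to 16, which equals trace(L) = 2|E|.

x^5 - 16x^4 + 94x^3 - 240x^2 + 225x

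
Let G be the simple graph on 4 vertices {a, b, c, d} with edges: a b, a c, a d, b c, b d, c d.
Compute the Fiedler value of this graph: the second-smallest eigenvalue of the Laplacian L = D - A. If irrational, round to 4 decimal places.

Reading degrees in the order [a, b, c, d] gives [3, 3, 3, 3]; set D = diag(3, 3, 3, 3) and form L = D - A. Computing the eigenvalues of L and sorting gives [0, 4, 4, 4]. The Fiedler value lambda_2 = 4 is strictly positive, so the graph is connected.

4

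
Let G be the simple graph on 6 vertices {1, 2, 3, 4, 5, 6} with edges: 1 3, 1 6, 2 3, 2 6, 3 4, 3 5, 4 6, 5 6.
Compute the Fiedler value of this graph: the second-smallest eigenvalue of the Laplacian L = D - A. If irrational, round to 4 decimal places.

Reading degrees in the order [1, 2, 3, 4, 5, 6] gives [2, 2, 4, 2, 2, 4]; set D = diag(2, 2, 4, 2, 2, 4) and form L = D - A. The sorted Laplacian eigenvalues are [0, 2, 2, 2, 4, 6]; the algebraic connectivity is the second entry, 2.

2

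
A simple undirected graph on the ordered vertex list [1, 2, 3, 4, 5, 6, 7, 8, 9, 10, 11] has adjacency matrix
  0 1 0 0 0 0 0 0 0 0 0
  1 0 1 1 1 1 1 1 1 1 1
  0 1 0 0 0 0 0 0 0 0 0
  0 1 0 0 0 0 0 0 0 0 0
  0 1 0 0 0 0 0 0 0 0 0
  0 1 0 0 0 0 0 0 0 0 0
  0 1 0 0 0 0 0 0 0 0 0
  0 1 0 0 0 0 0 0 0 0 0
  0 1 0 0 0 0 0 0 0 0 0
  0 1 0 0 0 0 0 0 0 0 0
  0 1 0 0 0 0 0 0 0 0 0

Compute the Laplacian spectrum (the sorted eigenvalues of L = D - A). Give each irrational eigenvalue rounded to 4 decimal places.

[0, 1, 1, 1, 1, 1, 1, 1, 1, 1, 11]

Each diagonal entry of L is the vertex degree and each off-diagonal entry is -1 where an edge is present, 0 otherwise; in the order [1, 2, 3, 4, 5, 6, 7, 8, 9, 10, 11] the diagonal is [1, 10, 1, 1, 1, 1, 1, 1, 1, 1, 1]. Since every row of L sums to 0, the all-ones vector is in the kernel and 0 is an eigenvalue. The single zero eigenvalue shows the graph is connected. The largest eigenvalue, 11, is at most the vertex count 11.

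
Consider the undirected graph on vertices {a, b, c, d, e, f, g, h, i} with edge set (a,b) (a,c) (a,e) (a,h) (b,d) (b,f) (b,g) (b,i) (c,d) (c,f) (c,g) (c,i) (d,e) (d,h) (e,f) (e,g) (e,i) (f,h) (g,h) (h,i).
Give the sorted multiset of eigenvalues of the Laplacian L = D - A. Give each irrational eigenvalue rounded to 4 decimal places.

[0, 4, 4, 4, 4, 5, 5, 5, 9]

With the vertex order [a, b, c, d, e, f, g, h, i], the degrees are [4, 5, 5, 4, 5, 4, 4, 5, 4], giving D = diag(4, 5, 5, 4, 5, 4, 4, 5, 4) and L = D - A. The multiplicity of 0 as a Laplacian eigenvalue equals the number of connected components. The single zero eigenvalue shows the graph is connected. By the matrix-tree theorem the graph has (1/9) * product of the nonzero eigenvalues = 32000 spanning trees.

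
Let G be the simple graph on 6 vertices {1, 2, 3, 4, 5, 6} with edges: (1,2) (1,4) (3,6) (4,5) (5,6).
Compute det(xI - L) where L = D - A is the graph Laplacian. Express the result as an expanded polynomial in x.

x^6 - 10x^5 + 36x^4 - 56x^3 + 35x^2 - 6x

Each diagonal entry of L is the vertex degree and each off-diagonal entry is -1 where an edge is present, 0 otherwise; in the order [1, 2, 3, 4, 5, 6] the diagonal is [2, 1, 1, 2, 2, 2]. L has integer entries, so p(x) = det(xI - L) has integer coefficients. Expanding the determinant yields x^6 - 10x^5 + 36x^4 - 56x^3 + 35x^2 - 6x. The coefficient of x^5 equals -trace(L) = -10, matching the sum of degrees. The largest eigenvalue, 3.7321, is at most the vertex count 6.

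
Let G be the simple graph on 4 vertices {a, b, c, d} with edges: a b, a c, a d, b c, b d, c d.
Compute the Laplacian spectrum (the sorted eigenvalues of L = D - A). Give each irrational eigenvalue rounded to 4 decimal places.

[0, 4, 4, 4]

With the vertex order [a, b, c, d], the degrees are [3, 3, 3, 3], giving D = diag(3, 3, 3, 3) and L = D - A. Diagonalising L (or applying a numerical eigensolver to the 4x4 matrix) gives the spectrum above. The single zero eigenvalue shows the graph is connected.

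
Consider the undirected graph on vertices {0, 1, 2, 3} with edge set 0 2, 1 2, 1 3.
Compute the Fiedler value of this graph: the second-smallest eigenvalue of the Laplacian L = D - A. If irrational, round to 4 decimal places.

With the vertex order [0, 1, 2, 3], the degrees are [1, 2, 2, 1], giving D = diag(1, 2, 2, 1) and L = D - A. The sorted Laplacian eigenvalues are [0, 0.5858, 2, 3.4142]; the algebraic connectivity is the second entry, 0.5858. By the matrix-tree theorem the graph has (1/4) * product of the nonzero eigenvalues = 1 spanning tree.

0.5858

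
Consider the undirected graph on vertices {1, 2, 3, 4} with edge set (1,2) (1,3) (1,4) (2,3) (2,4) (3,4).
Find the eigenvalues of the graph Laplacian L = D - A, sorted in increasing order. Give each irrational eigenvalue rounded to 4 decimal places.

Each diagonal entry of L is the vertex degree and each off-diagonal entry is -1 where an edge is present, 0 otherwise; in the order [1, 2, 3, 4] the diagonal is [3, 3, 3, 3]. L is symmetric positive semidefinite, so every eigenvalue is real and nonnegative. The single zero eigenvalue shows the graph is connected. By the matrix-tree theorem the graph has (1/4) * product of the nonzero eigenvalues = 16 spanning trees. The eigenvalues sum to 12, which equals trace(L) = 2|E|.

[0, 4, 4, 4]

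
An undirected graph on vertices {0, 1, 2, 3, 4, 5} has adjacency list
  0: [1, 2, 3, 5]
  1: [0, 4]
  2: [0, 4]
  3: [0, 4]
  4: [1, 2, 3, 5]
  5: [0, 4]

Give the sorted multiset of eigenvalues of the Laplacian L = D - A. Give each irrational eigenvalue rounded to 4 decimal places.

With the vertex order [0, 1, 2, 3, 4, 5], the degrees are [4, 2, 2, 2, 4, 2], giving D = diag(4, 2, 2, 2, 4, 2) and L = D - A. Diagonalising L (or applying a numerical eigensolver to the 6x6 matrix) gives the spectrum above. The single zero eigenvalue shows the graph is connected.

[0, 2, 2, 2, 4, 6]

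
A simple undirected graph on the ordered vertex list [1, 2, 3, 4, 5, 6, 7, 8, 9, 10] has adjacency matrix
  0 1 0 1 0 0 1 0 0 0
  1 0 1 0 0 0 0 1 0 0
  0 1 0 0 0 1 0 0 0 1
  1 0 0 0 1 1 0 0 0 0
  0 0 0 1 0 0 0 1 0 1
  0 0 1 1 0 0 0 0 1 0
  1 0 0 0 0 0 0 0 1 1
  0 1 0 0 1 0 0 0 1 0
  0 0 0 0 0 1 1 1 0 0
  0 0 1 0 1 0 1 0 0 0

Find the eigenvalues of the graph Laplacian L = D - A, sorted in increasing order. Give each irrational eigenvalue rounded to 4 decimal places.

[0, 2, 2, 2, 2, 2, 5, 5, 5, 5]

With the vertex order [1, 2, 3, 4, 5, 6, 7, 8, 9, 10], the degrees are [3, 3, 3, 3, 3, 3, 3, 3, 3, 3], giving D = diag(3, 3, 3, 3, 3, 3, 3, 3, 3, 3) and L = D - A. Since every row of L sums to 0, the all-ones vector is in the kernel and 0 is an eigenvalue. The single zero eigenvalue shows the graph is connected. The largest eigenvalue, 5, is at most the vertex count 10.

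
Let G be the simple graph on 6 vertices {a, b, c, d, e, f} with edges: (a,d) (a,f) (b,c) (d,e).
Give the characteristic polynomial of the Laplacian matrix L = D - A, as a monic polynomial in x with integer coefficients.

x^6 - 8x^5 + 22x^4 - 24x^3 + 8x^2

Reading degrees in the order [a, b, c, d, e, f] gives [2, 1, 1, 2, 1, 1]; set D = diag(2, 1, 1, 2, 1, 1) and form L = D - A. L has integer entries, so p(x) = det(xI - L) has integer coefficients. Expanding the determinant yields x^6 - 8x^5 + 22x^4 - 24x^3 + 8x^2. Since p(0) = det(-L) = 0, x divides p(x). The eigenvalues sum to 8, which equals trace(L) = 2|E|.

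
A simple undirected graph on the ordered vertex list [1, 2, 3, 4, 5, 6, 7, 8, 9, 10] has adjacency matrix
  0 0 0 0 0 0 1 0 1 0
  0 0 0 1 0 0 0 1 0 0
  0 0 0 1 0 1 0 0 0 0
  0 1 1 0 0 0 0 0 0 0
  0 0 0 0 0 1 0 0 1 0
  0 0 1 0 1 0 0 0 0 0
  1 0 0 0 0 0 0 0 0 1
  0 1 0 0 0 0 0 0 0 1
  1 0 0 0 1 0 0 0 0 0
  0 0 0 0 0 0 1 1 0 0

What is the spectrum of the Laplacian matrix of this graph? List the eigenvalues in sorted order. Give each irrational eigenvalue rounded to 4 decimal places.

Reading degrees in the order [1, 2, 3, 4, 5, 6, 7, 8, 9, 10] gives [2, 2, 2, 2, 2, 2, 2, 2, 2, 2]; set D = diag(2, 2, 2, 2, 2, 2, 2, 2, 2, 2) and form L = D - A. The multiplicity of 0 as a Laplacian eigenvalue equals the number of connected components. The eigenvalues sum to 20, which equals trace(L) = 2|E|. By the matrix-tree theorem the graph has (1/10) * product of the nonzero eigenvalues = 10 spanning trees.

[0, 0.3820, 0.3820, 1.3820, 1.3820, 2.6180, 2.6180, 3.6180, 3.6180, 4]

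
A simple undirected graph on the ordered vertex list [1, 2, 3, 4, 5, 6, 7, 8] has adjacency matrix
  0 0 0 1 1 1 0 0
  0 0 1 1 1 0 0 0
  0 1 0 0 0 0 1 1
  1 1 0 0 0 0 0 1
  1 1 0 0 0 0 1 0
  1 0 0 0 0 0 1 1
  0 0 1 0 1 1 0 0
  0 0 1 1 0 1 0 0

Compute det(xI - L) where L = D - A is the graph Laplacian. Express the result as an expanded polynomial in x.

x^8 - 24x^7 + 240x^6 - 1296x^5 + 4080x^4 - 7488x^3 + 7424x^2 - 3072x

Reading degrees in the order [1, 2, 3, 4, 5, 6, 7, 8] gives [3, 3, 3, 3, 3, 3, 3, 3]; set D = diag(3, 3, 3, 3, 3, 3, 3, 3) and form L = D - A. Computing det(xI - L) by cofactor expansion (or equivalently via sum-over-permutations) gives x^8 - 24x^7 + 240x^6 - 1296x^5 + 4080x^4 - 7488x^3 + 7424x^2 - 3072x. The constant term is 0 because L is singular (the all-ones vector lies in its kernel). The largest eigenvalue, 6, is at most the vertex count 8.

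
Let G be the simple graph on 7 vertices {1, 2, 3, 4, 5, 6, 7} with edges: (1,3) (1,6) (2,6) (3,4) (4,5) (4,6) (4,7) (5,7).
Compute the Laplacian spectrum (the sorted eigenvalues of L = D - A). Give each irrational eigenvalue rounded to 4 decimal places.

[0, 0.5858, 1, 2.5858, 3, 3.4142, 5.4142]

With the vertex order [1, 2, 3, 4, 5, 6, 7], the degrees are [2, 1, 2, 4, 2, 3, 2], giving D = diag(2, 1, 2, 4, 2, 3, 2) and L = D - A. L is symmetric positive semidefinite, so every eigenvalue is real and nonnegative. The single zero eigenvalue shows the graph is connected. The largest eigenvalue, 5.4142, is at most the vertex count 7.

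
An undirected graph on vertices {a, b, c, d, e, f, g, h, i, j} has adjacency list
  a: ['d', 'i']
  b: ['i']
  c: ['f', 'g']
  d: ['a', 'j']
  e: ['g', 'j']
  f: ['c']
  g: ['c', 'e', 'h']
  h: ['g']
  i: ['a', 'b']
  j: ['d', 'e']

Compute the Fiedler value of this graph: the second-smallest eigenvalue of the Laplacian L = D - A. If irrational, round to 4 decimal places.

0.1100

Reading degrees in the order [a, b, c, d, e, f, g, h, i, j] gives [2, 1, 2, 2, 2, 1, 3, 1, 2, 2]; set D = diag(2, 1, 2, 2, 2, 1, 3, 1, 2, 2) and form L = D - A. Computing the eigenvalues of L and sorting gives [0, 0.1100, 0.4616, 0.6697, 1.2415, 2, 2.4010, 3.0579, 3.7120, 4.3463]. The Fiedler value lambda_2 = 0.1100 is strictly positive, so the graph is connected. By the matrix-tree theorem the graph has (1/10) * product of the nonzero eigenvalues = 1 spanning tree. There is one zero in the spectrum, matching the 1 component.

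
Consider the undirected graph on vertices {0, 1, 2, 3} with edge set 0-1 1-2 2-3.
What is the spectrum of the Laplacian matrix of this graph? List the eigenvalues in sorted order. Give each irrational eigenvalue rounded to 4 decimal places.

Each diagonal entry of L is the vertex degree and each off-diagonal entry is -1 where an edge is present, 0 otherwise; in the order [0, 1, 2, 3] the diagonal is [1, 2, 2, 1]. Diagonalising L (or applying a numerical eigensolver to the 4x4 matrix) gives the spectrum above. The largest eigenvalue, 3.4142, is at most the vertex count 4.

[0, 0.5858, 2, 3.4142]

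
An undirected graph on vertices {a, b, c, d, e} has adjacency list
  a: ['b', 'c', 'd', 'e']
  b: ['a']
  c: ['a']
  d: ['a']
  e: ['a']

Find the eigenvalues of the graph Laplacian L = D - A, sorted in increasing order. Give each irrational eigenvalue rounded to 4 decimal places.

[0, 1, 1, 1, 5]

Each diagonal entry of L is the vertex degree and each off-diagonal entry is -1 where an edge is present, 0 otherwise; in the order [a, b, c, d, e] the diagonal is [4, 1, 1, 1, 1]. The multiplicity of 0 as a Laplacian eigenvalue equals the number of connected components. The largest eigenvalue, 5, is at most the vertex count 5. There is one zero in the spectrum, matching the 1 component.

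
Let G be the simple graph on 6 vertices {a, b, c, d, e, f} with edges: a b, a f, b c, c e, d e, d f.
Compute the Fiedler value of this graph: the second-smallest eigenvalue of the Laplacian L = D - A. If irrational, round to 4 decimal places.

With the vertex order [a, b, c, d, e, f], the degrees are [2, 2, 2, 2, 2, 2], giving D = diag(2, 2, 2, 2, 2, 2) and L = D - A. The smallest Laplacian eigenvalue is always 0. The next one, lambda_2 = 1, measures how hard the graph is to disconnect: larger values mean better connectivity. The largest eigenvalue, 4, is at most the vertex count 6. The eigenvalues sum to 12, which equals trace(L) = 2|E|.

1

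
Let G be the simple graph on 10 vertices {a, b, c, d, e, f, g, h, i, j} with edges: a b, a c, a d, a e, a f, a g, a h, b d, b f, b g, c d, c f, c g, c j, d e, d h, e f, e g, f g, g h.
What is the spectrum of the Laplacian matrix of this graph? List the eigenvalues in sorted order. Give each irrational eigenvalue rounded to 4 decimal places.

Reading degrees in the order [a, b, c, d, e, f, g, h, i, j] gives [7, 4, 5, 5, 4, 5, 6, 3, 0, 1]; set D = diag(7, 4, 5, 5, 4, 5, 6, 3, 0, 1) and form L = D - A. The multiplicity of 0 as a Laplacian eigenvalue equals the number of connected components. The 2 zero eigenvalues correspond to the 2 connected components. The largest eigenvalue, 8.0503, is at most the vertex count 10. There are 2 zeros in the spectrum, matching the 2 components.

[0, 0, 0.8911, 2.9384, 4, 4.7595, 4.9636, 6.5521, 7.8450, 8.0503]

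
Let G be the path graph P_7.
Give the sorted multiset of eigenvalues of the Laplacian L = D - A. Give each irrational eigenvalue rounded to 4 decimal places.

[0, 0.1981, 0.7530, 1.5550, 2.4450, 3.2470, 3.8019]

The graph has 7 vertices and degree multiset [2, 2, 2, 2, 2, 1, 1]; D is the diagonal matrix of degrees and L = D - A. L is symmetric positive semidefinite, so every eigenvalue is real and nonnegative.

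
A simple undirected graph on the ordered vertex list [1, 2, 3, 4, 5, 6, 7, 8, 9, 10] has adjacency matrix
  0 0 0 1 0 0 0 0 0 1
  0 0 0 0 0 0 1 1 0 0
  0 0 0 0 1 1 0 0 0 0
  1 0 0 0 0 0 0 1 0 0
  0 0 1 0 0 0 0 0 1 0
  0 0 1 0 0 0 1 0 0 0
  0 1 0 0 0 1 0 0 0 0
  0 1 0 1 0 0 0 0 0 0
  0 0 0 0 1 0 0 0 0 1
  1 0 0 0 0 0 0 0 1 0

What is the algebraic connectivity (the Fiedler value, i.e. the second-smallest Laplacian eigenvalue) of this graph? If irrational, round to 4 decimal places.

0.3820

Reading degrees in the order [1, 2, 3, 4, 5, 6, 7, 8, 9, 10] gives [2, 2, 2, 2, 2, 2, 2, 2, 2, 2]; set D = diag(2, 2, 2, 2, 2, 2, 2, 2, 2, 2) and form L = D - A. The smallest Laplacian eigenvalue is always 0. The next one, lambda_2 = 0.3820, measures how hard the graph is to disconnect: larger values mean better connectivity. By the matrix-tree theorem the graph has (1/10) * product of the nonzero eigenvalues = 10 spanning trees. There is one zero in the spectrum, matching the 1 component.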